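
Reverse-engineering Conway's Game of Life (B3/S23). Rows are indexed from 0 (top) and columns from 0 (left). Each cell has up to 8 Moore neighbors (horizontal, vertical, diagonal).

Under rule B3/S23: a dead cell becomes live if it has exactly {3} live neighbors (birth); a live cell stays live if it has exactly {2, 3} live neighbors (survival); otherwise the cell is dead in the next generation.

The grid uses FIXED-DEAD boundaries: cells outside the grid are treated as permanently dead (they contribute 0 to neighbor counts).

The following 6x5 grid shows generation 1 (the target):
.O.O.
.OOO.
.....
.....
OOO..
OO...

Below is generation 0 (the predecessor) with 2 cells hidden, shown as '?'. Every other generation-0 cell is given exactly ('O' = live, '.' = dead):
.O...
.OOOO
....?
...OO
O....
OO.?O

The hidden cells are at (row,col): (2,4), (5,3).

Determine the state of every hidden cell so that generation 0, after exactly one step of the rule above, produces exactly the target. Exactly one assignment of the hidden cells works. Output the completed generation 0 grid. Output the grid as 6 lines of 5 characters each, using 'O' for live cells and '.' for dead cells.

Hidden generation-0 cells (in order): (2,4), (5,3).
A hidden cell only influences target cells in its own 3x3 neighborhood. Try each of the 2^2 = 4 assignments, step the completed generation 0 forward once under B3/S23, and compare with the target:
  (2,4)=. (5,3)=. -> step gives (4,2)='.' but target has 'O' -> reject
  (2,4)=. (5,3)=O -> step reproduces the target at every cell -> ACCEPT
  (2,4)=O (5,3)=. -> step gives (1,4)='O' but target has '.' -> reject
  (2,4)=O (5,3)=O -> step gives (1,4)='O' but target has '.' -> reject
Unique solution: (2,4)=dead, (5,3)=live.
Check: live-neighbor counts of every cell in the completed generation 0:
22432
22321
12454
11111
23344
22211
Applying B3/S23 to generation 0 with these counts gives:
.O.O.
.OOO.
.....
.....
OOO..
OO...
which matches the target exactly.

Answer: .O...
.OOOO
.....
...OO
O....
OO.OO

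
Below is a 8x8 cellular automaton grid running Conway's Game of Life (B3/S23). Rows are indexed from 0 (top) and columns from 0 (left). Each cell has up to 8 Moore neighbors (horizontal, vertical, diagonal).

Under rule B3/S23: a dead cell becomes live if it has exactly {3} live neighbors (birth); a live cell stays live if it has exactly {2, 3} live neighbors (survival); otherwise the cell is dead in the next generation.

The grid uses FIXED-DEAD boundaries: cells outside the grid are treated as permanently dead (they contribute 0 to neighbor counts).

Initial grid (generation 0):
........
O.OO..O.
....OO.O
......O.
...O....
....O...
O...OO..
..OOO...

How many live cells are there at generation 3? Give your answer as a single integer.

Answer: 16

Derivation:
Simulating step by step:
Generation 0 (given above): 16 live cells
Generation 1: 18 live cells
........
...OOOO.
...OOO.O
....OOO.
........
...OOO..
.....O..
...OOO..
Generation 2: 14 live cells
....OO..
...O..O.
.......O
...O..O.
...O..O.
....OO..
......O.
....OO..
Generation 3: 16 live cells
....OO..
....OOO.
......OO
......OO
...O..O.
....OOO.
......O.
.....O..
Population at generation 3: 16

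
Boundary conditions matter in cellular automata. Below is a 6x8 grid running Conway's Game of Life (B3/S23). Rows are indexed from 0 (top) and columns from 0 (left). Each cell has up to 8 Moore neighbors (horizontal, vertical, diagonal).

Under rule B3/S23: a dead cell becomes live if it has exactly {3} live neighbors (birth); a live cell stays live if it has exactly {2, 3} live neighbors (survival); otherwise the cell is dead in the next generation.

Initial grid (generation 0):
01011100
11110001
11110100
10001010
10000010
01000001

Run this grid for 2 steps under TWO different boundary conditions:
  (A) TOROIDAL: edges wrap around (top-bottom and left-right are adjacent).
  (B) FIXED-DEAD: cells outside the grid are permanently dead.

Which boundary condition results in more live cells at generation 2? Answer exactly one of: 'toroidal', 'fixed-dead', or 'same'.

Under TOROIDAL boundary, generation 2:
00110000
00000000
00010000
10111000
00000000
01100000
Population = 9

Under FIXED-DEAD boundary, generation 2:
00001100
00000010
00010001
10111000
11111111
00000010
Population = 18

Comparison: toroidal=9, fixed-dead=18 -> fixed-dead

Answer: fixed-dead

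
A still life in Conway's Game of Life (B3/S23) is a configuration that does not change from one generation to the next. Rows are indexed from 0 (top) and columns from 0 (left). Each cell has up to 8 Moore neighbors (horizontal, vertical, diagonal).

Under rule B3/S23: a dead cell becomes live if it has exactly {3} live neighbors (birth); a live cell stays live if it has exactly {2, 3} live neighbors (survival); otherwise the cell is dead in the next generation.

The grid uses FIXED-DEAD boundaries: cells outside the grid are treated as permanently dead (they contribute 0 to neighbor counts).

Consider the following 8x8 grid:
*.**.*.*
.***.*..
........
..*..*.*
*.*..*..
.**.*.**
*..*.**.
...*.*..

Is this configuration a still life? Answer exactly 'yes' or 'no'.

Compute generation 1 and compare to generation 0 (given above):
Generation 1:
...*..*.
.*.*..*.
.*.**.*.
.*....*.
..*.**.*
*.*.*..*
.*.*...*
.....**.
Cell (0,0) differs: gen0=1 vs gen1=0 -> NOT a still life.

Answer: no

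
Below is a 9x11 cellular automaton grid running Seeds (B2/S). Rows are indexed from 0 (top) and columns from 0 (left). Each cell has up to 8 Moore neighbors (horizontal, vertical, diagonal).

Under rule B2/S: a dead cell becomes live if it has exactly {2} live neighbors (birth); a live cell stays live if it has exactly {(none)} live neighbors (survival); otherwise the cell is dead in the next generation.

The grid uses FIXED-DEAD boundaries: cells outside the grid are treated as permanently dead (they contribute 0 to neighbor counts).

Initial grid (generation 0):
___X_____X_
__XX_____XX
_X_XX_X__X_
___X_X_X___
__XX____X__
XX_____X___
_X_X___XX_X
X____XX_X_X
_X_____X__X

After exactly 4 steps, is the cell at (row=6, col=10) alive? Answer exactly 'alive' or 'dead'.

Simulating step by step:
Generation 0 (given above): 33 live cells
Generation 1: 16 live cells
____X___X__
_X___X_____
_______X___
_X_______X_
X__________
____X_X____
____XX_____
____X______
X____X__X__
Generation 2: 19 live cells
_____X_____
____X_XXX__
XXX___X_X__
X_______X__
_X___X_____
___X_______
______X____
___X__X____
____X______
Generation 3: 26 live cells
____X___X__
X_XX_____X_
___X_______
_____XX__X_
X_X_X______
__X_XXX____
__XXXX_X___
____X__X___
___X_X_____
Generation 4: 19 live cells
_XX______X_
_X______X__
_X___XX_XXX
_XX________
_______X___
_______X___
_X______X__
________X__
______X____

Cell (6,10) at generation 4: 0 -> dead

Answer: dead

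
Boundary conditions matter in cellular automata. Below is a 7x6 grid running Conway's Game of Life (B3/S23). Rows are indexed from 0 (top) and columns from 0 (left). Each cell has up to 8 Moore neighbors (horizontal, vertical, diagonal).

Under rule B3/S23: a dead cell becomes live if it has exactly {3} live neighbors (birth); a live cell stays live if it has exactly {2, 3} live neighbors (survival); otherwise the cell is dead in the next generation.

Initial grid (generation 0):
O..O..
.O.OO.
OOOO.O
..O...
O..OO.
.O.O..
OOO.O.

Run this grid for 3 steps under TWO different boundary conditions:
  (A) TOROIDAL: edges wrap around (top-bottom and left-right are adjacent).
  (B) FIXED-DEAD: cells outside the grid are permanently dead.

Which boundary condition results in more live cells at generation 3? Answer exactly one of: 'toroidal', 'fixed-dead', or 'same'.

Answer: toroidal

Derivation:
Under TOROIDAL boundary, generation 3:
.O....
O....O
....O.
.....O
O...O.
O....O
OO...O
Population = 12

Under FIXED-DEAD boundary, generation 3:
......
......
......
......
OO....
.O....
.O....
Population = 4

Comparison: toroidal=12, fixed-dead=4 -> toroidal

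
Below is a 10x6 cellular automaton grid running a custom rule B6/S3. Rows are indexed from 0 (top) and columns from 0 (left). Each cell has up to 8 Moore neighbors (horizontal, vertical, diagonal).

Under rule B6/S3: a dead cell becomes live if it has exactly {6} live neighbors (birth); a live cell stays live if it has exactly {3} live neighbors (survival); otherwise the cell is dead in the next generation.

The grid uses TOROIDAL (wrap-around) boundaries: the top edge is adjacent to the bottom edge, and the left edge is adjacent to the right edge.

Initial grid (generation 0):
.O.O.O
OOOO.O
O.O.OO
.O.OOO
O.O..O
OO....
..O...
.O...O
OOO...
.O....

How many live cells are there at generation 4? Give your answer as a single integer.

Simulating step by step:
Generation 0 (given above): 28 live cells
Generation 1: 9 live cells
O.O...
....O.
.O.O..
O.....
..O...
O.....
......
......
..O...
......
Generation 2: 0 live cells
......
......
......
......
......
......
......
......
......
......
Generation 3: 0 live cells
......
......
......
......
......
......
......
......
......
......
Generation 4: 0 live cells
......
......
......
......
......
......
......
......
......
......
Population at generation 4: 0

Answer: 0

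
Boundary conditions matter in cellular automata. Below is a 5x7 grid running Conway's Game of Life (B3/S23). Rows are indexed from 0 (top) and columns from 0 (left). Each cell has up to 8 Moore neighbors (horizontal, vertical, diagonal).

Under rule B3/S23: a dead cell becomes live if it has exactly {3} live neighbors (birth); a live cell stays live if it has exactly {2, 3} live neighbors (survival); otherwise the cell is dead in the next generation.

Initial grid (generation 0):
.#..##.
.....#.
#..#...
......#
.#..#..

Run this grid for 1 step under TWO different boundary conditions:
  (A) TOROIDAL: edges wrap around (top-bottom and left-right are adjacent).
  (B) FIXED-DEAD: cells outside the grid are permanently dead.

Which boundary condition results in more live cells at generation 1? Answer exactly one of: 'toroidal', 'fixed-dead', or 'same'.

Under TOROIDAL boundary, generation 1:
....##.
.....##
......#
#......
#...#..
Population = 8

Under FIXED-DEAD boundary, generation 1:
....##.
.....#.
.......
.......
.......
Population = 3

Comparison: toroidal=8, fixed-dead=3 -> toroidal

Answer: toroidal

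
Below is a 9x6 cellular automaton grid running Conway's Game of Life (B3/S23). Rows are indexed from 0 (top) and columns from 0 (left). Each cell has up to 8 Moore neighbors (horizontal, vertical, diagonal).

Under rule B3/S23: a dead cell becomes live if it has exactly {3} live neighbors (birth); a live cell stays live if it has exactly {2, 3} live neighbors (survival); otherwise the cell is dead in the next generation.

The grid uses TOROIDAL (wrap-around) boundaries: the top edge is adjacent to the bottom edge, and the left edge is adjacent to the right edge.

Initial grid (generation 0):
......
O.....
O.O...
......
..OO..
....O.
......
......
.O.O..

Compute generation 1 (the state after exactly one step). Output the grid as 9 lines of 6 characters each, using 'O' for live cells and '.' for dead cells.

Answer: ......
.O....
.O....
.OOO..
...O..
...O..
......
......
......

Derivation:
Simulating step by step:
Generation 0 (given above): 8 live cells
Generation 1: 7 live cells
(generation 1 grid is the final answer)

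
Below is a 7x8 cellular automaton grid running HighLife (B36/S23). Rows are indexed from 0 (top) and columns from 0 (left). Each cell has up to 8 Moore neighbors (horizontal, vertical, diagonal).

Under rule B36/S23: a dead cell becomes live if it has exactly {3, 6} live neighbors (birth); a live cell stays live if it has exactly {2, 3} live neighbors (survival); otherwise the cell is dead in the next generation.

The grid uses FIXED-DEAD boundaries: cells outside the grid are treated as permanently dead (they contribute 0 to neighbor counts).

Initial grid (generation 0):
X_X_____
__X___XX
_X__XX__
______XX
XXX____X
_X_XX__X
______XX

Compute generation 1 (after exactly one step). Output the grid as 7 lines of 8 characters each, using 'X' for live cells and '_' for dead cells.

Answer: _X______
__XX_XX_
_____X__
X_X__XXX
XXXX___X
XX_X___X
______XX

Derivation:
Simulating step by step:
Generation 0 (given above): 20 live cells
Generation 1: 22 live cells
(generation 1 grid is the final answer)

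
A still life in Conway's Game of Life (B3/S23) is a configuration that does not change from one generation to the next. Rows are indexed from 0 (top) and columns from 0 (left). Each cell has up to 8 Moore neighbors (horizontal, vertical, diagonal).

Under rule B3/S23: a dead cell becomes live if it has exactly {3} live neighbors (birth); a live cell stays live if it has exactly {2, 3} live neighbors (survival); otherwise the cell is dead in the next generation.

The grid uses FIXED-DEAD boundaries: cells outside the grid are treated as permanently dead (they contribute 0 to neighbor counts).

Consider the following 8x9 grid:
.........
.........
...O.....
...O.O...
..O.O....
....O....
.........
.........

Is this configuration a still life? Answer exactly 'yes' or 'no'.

Compute generation 1 and compare to generation 0 (given above):
Generation 1:
.........
.........
....O....
..OO.....
....OO...
...O.....
.........
.........
Cell (2,3) differs: gen0=1 vs gen1=0 -> NOT a still life.

Answer: no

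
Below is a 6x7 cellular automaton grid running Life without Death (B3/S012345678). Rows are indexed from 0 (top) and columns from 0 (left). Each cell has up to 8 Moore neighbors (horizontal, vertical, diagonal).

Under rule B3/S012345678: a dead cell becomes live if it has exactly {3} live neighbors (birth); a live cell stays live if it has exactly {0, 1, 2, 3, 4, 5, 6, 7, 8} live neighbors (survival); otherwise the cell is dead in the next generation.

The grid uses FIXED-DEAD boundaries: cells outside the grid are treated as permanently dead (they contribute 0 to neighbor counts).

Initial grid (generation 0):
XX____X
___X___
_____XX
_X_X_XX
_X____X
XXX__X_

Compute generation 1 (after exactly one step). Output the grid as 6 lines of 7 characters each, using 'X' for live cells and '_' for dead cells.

Simulating step by step:
Generation 0 (given above): 16 live cells
Generation 1: 22 live cells
(generation 1 grid is the final answer)

Answer: XX____X
___X_XX
__X__XX
_XXXXXX
_X__X_X
XXX__X_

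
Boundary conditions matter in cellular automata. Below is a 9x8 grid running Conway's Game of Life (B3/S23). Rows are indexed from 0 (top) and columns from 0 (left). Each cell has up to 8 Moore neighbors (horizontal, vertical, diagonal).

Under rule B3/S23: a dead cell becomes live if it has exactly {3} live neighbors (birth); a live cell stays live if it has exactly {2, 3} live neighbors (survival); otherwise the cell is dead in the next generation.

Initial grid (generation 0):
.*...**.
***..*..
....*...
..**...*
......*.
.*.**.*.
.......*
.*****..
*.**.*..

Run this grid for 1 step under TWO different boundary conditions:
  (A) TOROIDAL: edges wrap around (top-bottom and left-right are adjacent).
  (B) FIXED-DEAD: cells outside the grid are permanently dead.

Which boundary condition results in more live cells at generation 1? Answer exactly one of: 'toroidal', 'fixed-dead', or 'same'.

Under TOROIDAL boundary, generation 1:
...*.***
***.***.
*...*...
...*....
....****
.....***
**....*.
**...**.
*.......
Population = 28

Under FIXED-DEAD boundary, generation 1:
***..**.
***.***.
....*...
...*....
....****
.....***
.*....*.
.*...**.
.....*..
Population = 26

Comparison: toroidal=28, fixed-dead=26 -> toroidal

Answer: toroidal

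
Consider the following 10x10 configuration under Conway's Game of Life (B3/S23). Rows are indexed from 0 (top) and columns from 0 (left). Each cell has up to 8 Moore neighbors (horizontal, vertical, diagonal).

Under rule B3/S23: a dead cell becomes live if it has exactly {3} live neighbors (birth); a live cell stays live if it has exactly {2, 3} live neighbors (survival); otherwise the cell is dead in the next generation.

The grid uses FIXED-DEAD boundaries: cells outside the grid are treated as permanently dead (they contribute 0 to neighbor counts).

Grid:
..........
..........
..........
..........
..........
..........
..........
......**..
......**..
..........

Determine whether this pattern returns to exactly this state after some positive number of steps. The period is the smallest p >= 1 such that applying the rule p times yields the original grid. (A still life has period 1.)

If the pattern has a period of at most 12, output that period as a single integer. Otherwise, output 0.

Answer: 1

Derivation:
Simulating and comparing each generation to the original:
Gen 0 (original, given above): 4 live cells
Gen 1: 4 live cells, MATCHES original -> period = 1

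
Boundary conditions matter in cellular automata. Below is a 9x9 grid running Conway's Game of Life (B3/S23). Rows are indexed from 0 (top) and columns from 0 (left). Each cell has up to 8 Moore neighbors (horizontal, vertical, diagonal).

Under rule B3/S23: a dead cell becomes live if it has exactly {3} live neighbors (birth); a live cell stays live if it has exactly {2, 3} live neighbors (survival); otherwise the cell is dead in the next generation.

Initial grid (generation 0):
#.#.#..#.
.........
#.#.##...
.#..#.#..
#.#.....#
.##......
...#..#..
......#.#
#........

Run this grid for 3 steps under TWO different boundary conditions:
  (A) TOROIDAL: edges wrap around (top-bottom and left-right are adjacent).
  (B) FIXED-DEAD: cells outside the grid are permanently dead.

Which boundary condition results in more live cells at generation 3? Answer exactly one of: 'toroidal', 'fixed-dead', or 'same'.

Under TOROIDAL boundary, generation 3:
.#....###
#.##....#
..###....
#........
.#.......
.#.#...#.
.##.....#
.#....##.
.##......
Population = 24

Under FIXED-DEAD boundary, generation 3:
.........
..#......
.##.#....
#........
.........
.###.....
..#......
..#......
.........
Population = 10

Comparison: toroidal=24, fixed-dead=10 -> toroidal

Answer: toroidal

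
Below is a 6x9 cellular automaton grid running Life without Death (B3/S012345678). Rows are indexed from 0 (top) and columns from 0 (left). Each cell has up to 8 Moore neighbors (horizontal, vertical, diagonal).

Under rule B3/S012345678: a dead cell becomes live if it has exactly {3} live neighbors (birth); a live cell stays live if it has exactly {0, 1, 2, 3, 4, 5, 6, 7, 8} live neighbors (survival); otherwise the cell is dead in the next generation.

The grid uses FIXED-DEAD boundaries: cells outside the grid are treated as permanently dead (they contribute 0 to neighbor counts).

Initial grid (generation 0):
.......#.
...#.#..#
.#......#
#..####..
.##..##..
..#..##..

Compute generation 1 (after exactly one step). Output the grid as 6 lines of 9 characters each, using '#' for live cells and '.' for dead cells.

Answer: .......#.
...#.#.##
.###..###
#..#####.
.##..###.
.##..##..

Derivation:
Simulating step by step:
Generation 0 (given above): 18 live cells
Generation 1: 26 live cells
(generation 1 grid is the final answer)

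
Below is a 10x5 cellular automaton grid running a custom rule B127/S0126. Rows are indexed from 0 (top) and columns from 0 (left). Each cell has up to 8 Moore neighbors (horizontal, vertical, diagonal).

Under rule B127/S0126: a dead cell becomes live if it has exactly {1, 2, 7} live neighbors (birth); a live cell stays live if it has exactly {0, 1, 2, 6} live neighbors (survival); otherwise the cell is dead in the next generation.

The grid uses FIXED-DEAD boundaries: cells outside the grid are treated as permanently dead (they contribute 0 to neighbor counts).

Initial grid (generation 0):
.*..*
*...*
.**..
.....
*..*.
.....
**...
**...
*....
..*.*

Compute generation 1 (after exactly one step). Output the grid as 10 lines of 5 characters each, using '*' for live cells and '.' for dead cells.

Answer: *****
*...*
*****
*..**
*****
..***
..*..
..*..
*.***
*****

Derivation:
Simulating step by step:
Generation 0 (given above): 15 live cells
Generation 1: 34 live cells
(generation 1 grid is the final answer)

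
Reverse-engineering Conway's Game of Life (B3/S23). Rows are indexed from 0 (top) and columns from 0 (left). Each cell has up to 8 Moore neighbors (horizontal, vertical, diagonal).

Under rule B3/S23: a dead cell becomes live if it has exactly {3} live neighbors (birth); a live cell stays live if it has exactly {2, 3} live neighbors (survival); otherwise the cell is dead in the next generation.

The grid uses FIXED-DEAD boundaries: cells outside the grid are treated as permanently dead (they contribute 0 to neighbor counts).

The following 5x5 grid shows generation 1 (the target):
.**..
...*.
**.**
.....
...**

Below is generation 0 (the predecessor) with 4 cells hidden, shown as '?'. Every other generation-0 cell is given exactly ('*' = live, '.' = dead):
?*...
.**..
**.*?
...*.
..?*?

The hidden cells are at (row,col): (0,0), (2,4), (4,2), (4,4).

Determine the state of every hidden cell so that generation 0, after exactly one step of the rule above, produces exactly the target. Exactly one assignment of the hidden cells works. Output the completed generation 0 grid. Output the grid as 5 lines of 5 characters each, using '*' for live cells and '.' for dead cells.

Hidden generation-0 cells (in order): (0,0), (2,4), (4,2), (4,4).
A hidden cell only influences target cells in its own 3x3 neighborhood. Try each of the 2^4 = 16 assignments, step the completed generation 0 forward once under B3/S23, and compare with the target:
  (0,0)=. (2,4)=. (4,2)=. (4,4)=. -> step gives (1,3)='.' but target has '*' -> reject
  (0,0)=. (2,4)=. (4,2)=. (4,4)=* -> step gives (1,3)='.' but target has '*' -> reject
  (0,0)=. (2,4)=. (4,2)=* (4,4)=. -> step gives (1,3)='.' but target has '*' -> reject
  (0,0)=. (2,4)=. (4,2)=* (4,4)=* -> step gives (1,3)='.' but target has '*' -> reject
  (0,0)=. (2,4)=* (4,2)=. (4,4)=. -> step gives (3,3)='*' but target has '.' -> reject
  (0,0)=. (2,4)=* (4,2)=. (4,4)=* -> step reproduces the target at every cell -> ACCEPT
  (0,0)=. (2,4)=* (4,2)=* (4,4)=. -> step gives (3,1)='*' but target has '.' -> reject
  (0,0)=. (2,4)=* (4,2)=* (4,4)=* -> step gives (3,1)='*' but target has '.' -> reject
  (0,0)=* (2,4)=. (4,2)=. (4,4)=. -> step gives (0,0)='*' but target has '.' -> reject
  (0,0)=* (2,4)=. (4,2)=. (4,4)=* -> step gives (0,0)='*' but target has '.' -> reject
  (0,0)=* (2,4)=. (4,2)=* (4,4)=. -> step gives (0,0)='*' but target has '.' -> reject
  (0,0)=* (2,4)=. (4,2)=* (4,4)=* -> step gives (0,0)='*' but target has '.' -> reject
  (0,0)=* (2,4)=* (4,2)=. (4,4)=. -> step gives (0,0)='*' but target has '.' -> reject
  (0,0)=* (2,4)=* (4,2)=. (4,4)=* -> step gives (0,0)='*' but target has '.' -> reject
  (0,0)=* (2,4)=* (4,2)=* (4,4)=. -> step gives (0,0)='*' but target has '.' -> reject
  (0,0)=* (2,4)=* (4,2)=* (4,4)=* -> step gives (0,0)='*' but target has '.' -> reject
Unique solution: (0,0)=dead, (2,4)=live, (4,2)=dead, (4,4)=live.
Check: live-neighbor counts of every cell in the completed generation 0:
22310
44432
23532
22445
00222
Applying B3/S23 to generation 0 with these counts gives:
.**..
...*.
**.**
.....
...**
which matches the target exactly.

Answer: .*...
.**..
**.**
...*.
...**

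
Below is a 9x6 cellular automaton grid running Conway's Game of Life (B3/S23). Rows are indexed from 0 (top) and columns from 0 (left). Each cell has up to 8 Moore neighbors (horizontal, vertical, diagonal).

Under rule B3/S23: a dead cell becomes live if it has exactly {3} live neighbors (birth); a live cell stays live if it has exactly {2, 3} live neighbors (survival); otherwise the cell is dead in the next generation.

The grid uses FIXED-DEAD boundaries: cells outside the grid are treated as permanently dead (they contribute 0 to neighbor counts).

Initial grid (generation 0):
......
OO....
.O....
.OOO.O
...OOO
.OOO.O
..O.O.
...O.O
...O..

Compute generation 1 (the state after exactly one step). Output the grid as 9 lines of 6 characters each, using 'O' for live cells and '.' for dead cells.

Simulating step by step:
Generation 0 (given above): 19 live cells
Generation 1: 13 live cells
(generation 1 grid is the final answer)

Answer: ......
OO....
......
.O.O.O
.....O
.O...O
.O...O
..OO..
....O.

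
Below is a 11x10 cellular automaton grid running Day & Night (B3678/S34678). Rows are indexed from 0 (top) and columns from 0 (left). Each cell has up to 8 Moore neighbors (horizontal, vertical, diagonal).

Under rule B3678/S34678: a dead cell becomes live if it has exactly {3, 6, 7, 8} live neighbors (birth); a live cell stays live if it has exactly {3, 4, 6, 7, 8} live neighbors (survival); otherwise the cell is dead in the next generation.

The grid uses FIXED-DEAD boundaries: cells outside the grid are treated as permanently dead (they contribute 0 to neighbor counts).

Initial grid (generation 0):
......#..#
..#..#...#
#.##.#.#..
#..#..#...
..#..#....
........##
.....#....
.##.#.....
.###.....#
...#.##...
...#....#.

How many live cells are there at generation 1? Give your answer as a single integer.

Answer: 16

Derivation:
Simulating step by step:
Generation 0 (given above): 30 live cells
Generation 1: 16 live cells
..........
.#.##...#.
..##......
...#.##...
..........
..........
..........
.##.......
.#.#.#....
...#......
....#.....
Population at generation 1: 16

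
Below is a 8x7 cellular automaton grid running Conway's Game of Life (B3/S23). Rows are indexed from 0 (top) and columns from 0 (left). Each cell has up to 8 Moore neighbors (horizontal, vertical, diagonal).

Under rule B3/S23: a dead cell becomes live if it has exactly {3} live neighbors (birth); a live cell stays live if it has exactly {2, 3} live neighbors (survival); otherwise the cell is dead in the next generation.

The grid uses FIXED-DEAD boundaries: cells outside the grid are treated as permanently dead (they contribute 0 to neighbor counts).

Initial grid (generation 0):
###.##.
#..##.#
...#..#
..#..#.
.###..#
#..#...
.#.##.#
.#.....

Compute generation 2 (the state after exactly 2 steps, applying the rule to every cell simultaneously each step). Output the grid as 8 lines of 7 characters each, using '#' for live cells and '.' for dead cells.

Simulating step by step:
Generation 0 (given above): 24 live cells
Generation 1: 24 live cells
###.##.
#.....#
..##..#
.#..###
.#.##..
#....#.
##.##..
..#....
Generation 2: 28 live cells
(generation 2 grid is the final answer)

Answer: ##...#.
#...#.#
.####.#
.#....#
####..#
#....#.
#####..
.###...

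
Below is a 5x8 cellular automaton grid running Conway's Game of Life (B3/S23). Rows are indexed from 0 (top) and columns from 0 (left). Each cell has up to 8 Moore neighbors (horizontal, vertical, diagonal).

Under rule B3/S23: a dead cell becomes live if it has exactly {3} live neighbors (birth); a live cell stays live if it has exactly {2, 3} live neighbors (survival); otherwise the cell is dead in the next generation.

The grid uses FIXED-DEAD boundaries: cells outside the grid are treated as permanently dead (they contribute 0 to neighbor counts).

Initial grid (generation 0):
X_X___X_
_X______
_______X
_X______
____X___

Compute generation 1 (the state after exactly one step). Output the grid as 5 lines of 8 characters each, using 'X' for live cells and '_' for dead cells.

Simulating step by step:
Generation 0 (given above): 7 live cells
Generation 1: 2 live cells
(generation 1 grid is the final answer)

Answer: _X______
_X______
________
________
________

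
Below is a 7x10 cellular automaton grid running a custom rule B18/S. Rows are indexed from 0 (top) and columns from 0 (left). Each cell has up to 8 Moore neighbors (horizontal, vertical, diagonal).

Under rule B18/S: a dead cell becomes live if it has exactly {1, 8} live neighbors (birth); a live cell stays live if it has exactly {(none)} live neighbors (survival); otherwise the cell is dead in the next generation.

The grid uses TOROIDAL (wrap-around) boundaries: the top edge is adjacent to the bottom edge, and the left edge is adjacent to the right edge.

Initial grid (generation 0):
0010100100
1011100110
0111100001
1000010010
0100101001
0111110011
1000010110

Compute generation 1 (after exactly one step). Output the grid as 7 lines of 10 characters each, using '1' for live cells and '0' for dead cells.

Answer: 0000000000
0000000000
0000000000
0000000000
0000000000
0000000000
0000000000

Derivation:
Simulating step by step:
Generation 0 (given above): 32 live cells
Generation 1: 0 live cells
(generation 1 grid is the final answer)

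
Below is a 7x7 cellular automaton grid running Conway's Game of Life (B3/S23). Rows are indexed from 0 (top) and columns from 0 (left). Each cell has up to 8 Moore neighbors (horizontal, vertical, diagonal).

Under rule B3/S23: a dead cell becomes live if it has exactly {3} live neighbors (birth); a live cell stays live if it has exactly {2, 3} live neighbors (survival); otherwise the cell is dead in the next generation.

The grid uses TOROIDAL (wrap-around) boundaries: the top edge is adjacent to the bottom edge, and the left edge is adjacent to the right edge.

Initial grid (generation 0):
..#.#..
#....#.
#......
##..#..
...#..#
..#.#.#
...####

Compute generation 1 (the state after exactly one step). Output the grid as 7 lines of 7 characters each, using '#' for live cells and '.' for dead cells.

Simulating step by step:
Generation 0 (given above): 17 live cells
Generation 1: 16 live cells
(generation 1 grid is the final answer)

Answer: .......
.#....#
#......
##....#
.####.#
#.#...#
..#...#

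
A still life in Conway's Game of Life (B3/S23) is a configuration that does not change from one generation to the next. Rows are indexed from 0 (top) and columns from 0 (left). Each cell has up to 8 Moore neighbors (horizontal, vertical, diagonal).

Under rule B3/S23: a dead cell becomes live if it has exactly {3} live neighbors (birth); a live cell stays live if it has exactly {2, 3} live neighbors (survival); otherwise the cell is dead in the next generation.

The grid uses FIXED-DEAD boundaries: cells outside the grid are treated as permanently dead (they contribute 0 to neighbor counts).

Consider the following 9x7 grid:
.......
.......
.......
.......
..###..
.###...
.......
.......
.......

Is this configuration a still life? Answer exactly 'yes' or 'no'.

Answer: no

Derivation:
Compute generation 1 and compare to generation 0 (given above):
Generation 1:
.......
.......
.......
...#...
.#..#..
.#..#..
..#....
.......
.......
Cell (3,3) differs: gen0=0 vs gen1=1 -> NOT a still life.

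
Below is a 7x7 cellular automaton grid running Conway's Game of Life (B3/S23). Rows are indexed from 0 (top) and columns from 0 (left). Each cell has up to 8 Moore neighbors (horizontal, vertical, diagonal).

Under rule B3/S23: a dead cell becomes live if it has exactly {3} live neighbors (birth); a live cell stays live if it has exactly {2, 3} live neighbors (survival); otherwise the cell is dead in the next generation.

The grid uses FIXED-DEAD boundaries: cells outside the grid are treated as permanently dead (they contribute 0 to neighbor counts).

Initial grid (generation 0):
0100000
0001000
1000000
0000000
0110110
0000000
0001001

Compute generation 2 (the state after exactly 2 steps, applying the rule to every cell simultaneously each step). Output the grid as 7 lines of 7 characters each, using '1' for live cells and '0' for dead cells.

Answer: 0000000
0000000
0000000
0000000
0011100
0001100
0001100

Derivation:
Simulating step by step:
Generation 0 (given above): 9 live cells
Generation 1: 5 live cells
0000000
0000000
0000000
0100000
0000000
0011110
0000000
Generation 2: 7 live cells
(generation 2 grid is the final answer)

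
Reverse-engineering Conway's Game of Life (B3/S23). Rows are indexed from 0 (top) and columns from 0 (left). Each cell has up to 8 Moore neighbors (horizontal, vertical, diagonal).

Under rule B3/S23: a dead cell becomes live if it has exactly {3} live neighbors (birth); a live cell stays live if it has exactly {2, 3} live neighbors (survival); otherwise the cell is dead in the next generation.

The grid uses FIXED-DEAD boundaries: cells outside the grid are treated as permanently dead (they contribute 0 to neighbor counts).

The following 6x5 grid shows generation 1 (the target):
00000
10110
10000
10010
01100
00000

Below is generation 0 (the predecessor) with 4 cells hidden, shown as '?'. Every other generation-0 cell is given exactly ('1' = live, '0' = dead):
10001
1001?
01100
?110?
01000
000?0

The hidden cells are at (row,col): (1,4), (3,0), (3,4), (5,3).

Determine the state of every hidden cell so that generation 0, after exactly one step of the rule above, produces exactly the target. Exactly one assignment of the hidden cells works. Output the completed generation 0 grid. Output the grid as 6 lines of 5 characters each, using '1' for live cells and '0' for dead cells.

Hidden generation-0 cells (in order): (1,4), (3,0), (3,4), (5,3).
A hidden cell only influences target cells in its own 3x3 neighborhood. Try each of the 2^4 = 16 assignments, step the completed generation 0 forward once under B3/S23, and compare with the target:
  (1,4)=0 (3,0)=0 (3,4)=0 (5,3)=0 -> step gives (2,3)='1' but target has '0' -> reject
  (1,4)=0 (3,0)=0 (3,4)=0 (5,3)=1 -> step gives (2,3)='1' but target has '0' -> reject
  (1,4)=0 (3,0)=0 (3,4)=1 (5,3)=0 -> step reproduces the target at every cell -> ACCEPT
  (1,4)=0 (3,0)=0 (3,4)=1 (5,3)=1 -> step gives (4,2)='0' but target has '1' -> reject
  (1,4)=0 (3,0)=1 (3,4)=0 (5,3)=0 -> step gives (2,0)='0' but target has '1' -> reject
  (1,4)=0 (3,0)=1 (3,4)=0 (5,3)=1 -> step gives (2,0)='0' but target has '1' -> reject
  (1,4)=0 (3,0)=1 (3,4)=1 (5,3)=0 -> step gives (2,0)='0' but target has '1' -> reject
  (1,4)=0 (3,0)=1 (3,4)=1 (5,3)=1 -> step gives (2,0)='0' but target has '1' -> reject
  (1,4)=1 (3,0)=0 (3,4)=0 (5,3)=0 -> step gives (0,3)='1' but target has '0' -> reject
  (1,4)=1 (3,0)=0 (3,4)=0 (5,3)=1 -> step gives (0,3)='1' but target has '0' -> reject
  (1,4)=1 (3,0)=0 (3,4)=1 (5,3)=0 -> step gives (0,3)='1' but target has '0' -> reject
  (1,4)=1 (3,0)=0 (3,4)=1 (5,3)=1 -> step gives (0,3)='1' but target has '0' -> reject
  (1,4)=1 (3,0)=1 (3,4)=0 (5,3)=0 -> step gives (0,3)='1' but target has '0' -> reject
  (1,4)=1 (3,0)=1 (3,4)=0 (5,3)=1 -> step gives (0,3)='1' but target has '0' -> reject
  (1,4)=1 (3,0)=1 (3,4)=1 (5,3)=0 -> step gives (0,3)='1' but target has '0' -> reject
  (1,4)=1 (3,0)=1 (3,4)=1 (5,3)=1 -> step gives (0,3)='1' but target has '0' -> reject
Unique solution: (1,4)=dead, (3,0)=dead, (3,4)=live, (5,3)=dead.
Check: live-neighbor counts of every cell in the completed generation 0:
12121
24322
34442
34430
22321
11100
Applying B3/S23 to generation 0 with these counts gives:
00000
10110
10000
10010
01100
00000
which matches the target exactly.

Answer: 10001
10010
01100
01101
01000
00000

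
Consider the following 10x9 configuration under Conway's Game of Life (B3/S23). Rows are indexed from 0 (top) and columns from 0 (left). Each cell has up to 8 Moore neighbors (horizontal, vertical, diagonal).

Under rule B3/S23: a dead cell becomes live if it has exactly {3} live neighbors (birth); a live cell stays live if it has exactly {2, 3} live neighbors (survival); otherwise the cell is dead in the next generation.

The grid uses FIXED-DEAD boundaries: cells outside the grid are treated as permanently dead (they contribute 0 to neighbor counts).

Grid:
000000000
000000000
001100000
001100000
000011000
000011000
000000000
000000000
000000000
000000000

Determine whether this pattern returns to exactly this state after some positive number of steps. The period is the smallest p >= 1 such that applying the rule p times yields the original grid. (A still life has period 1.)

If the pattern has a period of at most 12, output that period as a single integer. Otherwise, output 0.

Answer: 2

Derivation:
Simulating and comparing each generation to the original:
Gen 0 (original, given above): 8 live cells
Gen 1: 6 live cells, differs from original
Gen 2: 8 live cells, MATCHES original -> period = 2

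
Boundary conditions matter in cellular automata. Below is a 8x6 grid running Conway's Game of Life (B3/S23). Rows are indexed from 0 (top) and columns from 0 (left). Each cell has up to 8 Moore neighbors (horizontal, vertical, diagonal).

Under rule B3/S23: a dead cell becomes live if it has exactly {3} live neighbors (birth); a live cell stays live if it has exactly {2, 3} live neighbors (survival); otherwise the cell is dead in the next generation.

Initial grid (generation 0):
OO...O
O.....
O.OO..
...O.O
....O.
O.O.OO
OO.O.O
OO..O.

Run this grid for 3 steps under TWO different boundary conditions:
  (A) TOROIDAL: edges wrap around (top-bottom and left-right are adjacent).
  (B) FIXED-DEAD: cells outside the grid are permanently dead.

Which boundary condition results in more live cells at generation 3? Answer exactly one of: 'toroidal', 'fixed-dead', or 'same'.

Answer: fixed-dead

Derivation:
Under TOROIDAL boundary, generation 3:
.....O
OO..O.
OO..O.
OOO...
..O...
...O..
......
......
Population = 12

Under FIXED-DEAD boundary, generation 3:
OO....
OO....
......
.O..O.
.OOOO.
.O..O.
.O...O
.OOOO.
Population = 18

Comparison: toroidal=12, fixed-dead=18 -> fixed-dead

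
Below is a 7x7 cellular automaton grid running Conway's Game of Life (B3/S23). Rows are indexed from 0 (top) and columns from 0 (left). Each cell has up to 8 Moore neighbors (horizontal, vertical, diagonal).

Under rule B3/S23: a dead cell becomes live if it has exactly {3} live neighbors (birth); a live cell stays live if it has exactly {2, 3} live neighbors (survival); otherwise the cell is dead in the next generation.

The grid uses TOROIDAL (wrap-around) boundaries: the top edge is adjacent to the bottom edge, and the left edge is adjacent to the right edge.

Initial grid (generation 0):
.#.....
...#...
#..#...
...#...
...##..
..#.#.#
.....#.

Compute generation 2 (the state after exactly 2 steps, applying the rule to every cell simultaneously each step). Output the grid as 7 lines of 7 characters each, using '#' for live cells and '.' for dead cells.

Answer: .......
..#....
.#..#..
.#...#.
..#.##.
...##..
.......

Derivation:
Simulating step by step:
Generation 0 (given above): 11 live cells
Generation 1: 11 live cells
.......
..#....
..###..
..##...
..#.##.
....#..
.....#.
Generation 2: 10 live cells
(generation 2 grid is the final answer)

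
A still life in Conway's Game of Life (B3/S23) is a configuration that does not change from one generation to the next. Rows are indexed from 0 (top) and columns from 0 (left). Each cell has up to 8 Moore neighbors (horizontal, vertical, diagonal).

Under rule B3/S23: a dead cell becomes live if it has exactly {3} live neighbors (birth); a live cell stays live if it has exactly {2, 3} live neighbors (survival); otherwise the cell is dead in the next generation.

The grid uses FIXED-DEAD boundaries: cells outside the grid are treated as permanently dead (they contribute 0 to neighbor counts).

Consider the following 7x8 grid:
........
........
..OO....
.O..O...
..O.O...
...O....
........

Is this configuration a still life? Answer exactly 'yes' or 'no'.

Answer: yes

Derivation:
Compute generation 1 and compare to generation 0 (given above):
Generation 1:
........
........
..OO....
.O..O...
..O.O...
...O....
........
The grids are IDENTICAL -> still life.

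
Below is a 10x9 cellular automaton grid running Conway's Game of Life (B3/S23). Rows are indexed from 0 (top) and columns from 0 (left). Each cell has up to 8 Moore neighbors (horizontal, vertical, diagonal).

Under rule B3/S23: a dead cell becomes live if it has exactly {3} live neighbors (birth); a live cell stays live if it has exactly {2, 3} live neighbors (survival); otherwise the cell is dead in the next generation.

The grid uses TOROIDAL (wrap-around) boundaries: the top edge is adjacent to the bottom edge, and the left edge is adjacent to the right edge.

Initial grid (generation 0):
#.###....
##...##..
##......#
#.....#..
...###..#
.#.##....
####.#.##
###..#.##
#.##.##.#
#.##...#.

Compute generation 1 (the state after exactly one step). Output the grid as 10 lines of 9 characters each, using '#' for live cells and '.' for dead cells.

Answer: #...###..
...###...
.....####
.#..##.#.
#.##.#...
.#....##.
.....#.#.
.....#...
.....#...
#....###.

Derivation:
Simulating step by step:
Generation 0 (given above): 43 live cells
Generation 1: 30 live cells
(generation 1 grid is the final answer)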